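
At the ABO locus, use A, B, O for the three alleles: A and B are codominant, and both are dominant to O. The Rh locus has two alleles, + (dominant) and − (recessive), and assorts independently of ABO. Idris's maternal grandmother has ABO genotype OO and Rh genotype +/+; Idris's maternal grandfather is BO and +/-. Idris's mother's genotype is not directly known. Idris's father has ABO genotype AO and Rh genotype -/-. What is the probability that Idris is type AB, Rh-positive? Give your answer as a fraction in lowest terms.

Idris's mother's ABO genotype from OO × BO: 1/2 BO, 1/2 OO.
Crossing each possibility with the father AO and summing P(type AB): 1/2·1/4 + 1/2·0 = 1/8.
Similarly for Rh via the mother's Rh distribution: P(Rh+) = 3/4.
Independent loci: 1/8 × 3/4 = 3/32.

3/32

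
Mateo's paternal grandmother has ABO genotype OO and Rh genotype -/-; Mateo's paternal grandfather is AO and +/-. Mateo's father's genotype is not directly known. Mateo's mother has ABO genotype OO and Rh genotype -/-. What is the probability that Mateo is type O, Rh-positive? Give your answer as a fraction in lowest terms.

Mateo's father's ABO genotype from OO × AO: 1/2 AO, 1/2 OO.
Crossing each possibility with the mother OO and summing P(type O): 1/2·1/2 + 1/2·1 = 3/4.
Similarly for Rh via the father's Rh distribution: P(Rh+) = 1/4.
Independent loci: 3/4 × 1/4 = 3/16.

3/16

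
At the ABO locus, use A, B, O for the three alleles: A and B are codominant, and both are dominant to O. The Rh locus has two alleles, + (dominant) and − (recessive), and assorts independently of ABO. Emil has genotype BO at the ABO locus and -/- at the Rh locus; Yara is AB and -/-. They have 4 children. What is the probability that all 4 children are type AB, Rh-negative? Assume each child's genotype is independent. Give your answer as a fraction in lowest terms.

ABO cross BO × AB → 1/4 A, 1/2 B, 1/4 AB.
Rh cross -/- × -/- → 1 Rh-; so P(type AB, Rh-negative) = 1/4 × 1 = 1/4 per child.
All 4 independent: (1/4)^4 = 1/256.

1/256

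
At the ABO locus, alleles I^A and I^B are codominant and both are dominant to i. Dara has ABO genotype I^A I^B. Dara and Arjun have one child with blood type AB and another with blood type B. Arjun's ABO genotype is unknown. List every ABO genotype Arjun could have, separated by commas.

I^A I^B, I^A i, I^B I^B, I^B i

For each candidate genotype of Arjun, check whether crossing it with I^A I^B can produce every observed child phenotype.
  I^A I^A → possible child types {A, AB} ✗
  I^A I^B → possible child types {A, B, AB} ✓
  I^A i → possible child types {A, B, AB} ✓
  I^B I^B → possible child types {B, AB} ✓
  I^B i → possible child types {A, B, AB} ✓
  i i → possible child types {A, B} ✗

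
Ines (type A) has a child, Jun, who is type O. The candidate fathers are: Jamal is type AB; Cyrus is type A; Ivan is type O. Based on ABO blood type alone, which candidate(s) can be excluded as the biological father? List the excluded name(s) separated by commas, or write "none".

Jamal

A candidate is excluded only if no genotype consistent with his phenotype could produce a type O child with a type A mother.
Jamal (type AB): no genotype consistent with that phenotype can produce a type-O child with a type-A mother.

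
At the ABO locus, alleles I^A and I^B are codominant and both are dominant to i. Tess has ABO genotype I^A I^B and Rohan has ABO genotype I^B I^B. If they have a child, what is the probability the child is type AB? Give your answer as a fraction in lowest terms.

1/2

ABO cross I^A I^B × I^B I^B → offspring phenotypes: 1/2 B, 1/2 AB.
So P(type AB) = 1/2.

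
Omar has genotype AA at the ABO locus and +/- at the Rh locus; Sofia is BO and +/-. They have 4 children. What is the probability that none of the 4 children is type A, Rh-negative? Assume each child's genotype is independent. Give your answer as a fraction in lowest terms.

2401/4096

ABO cross AA × BO → 1/2 A, 1/2 AB.
Rh cross +/- × +/- → 3/4 Rh+, 1/4 Rh-; so P(type A, Rh-negative) = 1/2 × 1/4 = 1/8 per child.
P(not type A, Rh-negative) = 7/8 for one child; (7/8)^4 = 2401/4096.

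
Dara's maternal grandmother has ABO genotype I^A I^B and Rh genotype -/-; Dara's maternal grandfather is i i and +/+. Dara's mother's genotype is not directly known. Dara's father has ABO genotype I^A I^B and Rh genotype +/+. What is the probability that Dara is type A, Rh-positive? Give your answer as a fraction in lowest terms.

Dara's mother's ABO genotype from I^A I^B × i i: 1/2 I^A i, 1/2 I^B i.
Crossing each possibility with the father I^A I^B and summing P(type A): 1/2·1/2 + 1/2·1/4 = 3/8.
Similarly for Rh via the mother's Rh distribution: P(Rh+) = 1.
Independent loci: 3/8 × 1 = 3/8.

3/8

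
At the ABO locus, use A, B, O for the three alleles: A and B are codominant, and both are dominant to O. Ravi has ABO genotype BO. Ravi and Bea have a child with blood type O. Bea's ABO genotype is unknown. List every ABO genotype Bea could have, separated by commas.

AO, BO, OO

For each candidate genotype of Bea, check whether crossing it with BO can produce every observed child phenotype.
  AA → possible child types {A, AB} ✗
  AB → possible child types {A, B, AB} ✗
  AO → possible child types {O, A, B, AB} ✓
  BB → possible child types {B} ✗
  BO → possible child types {O, B} ✓
  OO → possible child types {O, B} ✓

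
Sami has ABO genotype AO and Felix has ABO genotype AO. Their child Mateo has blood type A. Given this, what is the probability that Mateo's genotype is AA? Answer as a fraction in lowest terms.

Cross AO × AO → 1/4 AA, 1/2 AO, 1/4 OO.
Type-A genotypes among offspring: AA (1/4), AO (1/2); total 3/4.
P(AA | type A) = (1/4) / (3/4) = 1/3.

1/3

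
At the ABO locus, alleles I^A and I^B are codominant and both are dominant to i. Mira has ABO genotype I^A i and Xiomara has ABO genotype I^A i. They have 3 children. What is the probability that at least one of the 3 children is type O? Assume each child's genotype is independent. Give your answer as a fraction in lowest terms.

ABO cross I^A i × I^A i → 1/4 O, 3/4 A.
So P(type O) = 1/4 per child.
P(none) = (3/4)^3 = 27/64; P(at least one) = 1 − 27/64 = 37/64.

37/64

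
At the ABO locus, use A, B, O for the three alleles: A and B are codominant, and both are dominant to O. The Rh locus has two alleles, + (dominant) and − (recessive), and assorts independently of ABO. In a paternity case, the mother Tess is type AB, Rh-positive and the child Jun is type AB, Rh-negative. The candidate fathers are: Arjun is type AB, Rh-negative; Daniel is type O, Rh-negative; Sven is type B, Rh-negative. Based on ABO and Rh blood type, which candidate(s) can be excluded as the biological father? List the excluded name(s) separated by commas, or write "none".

A candidate is excluded only if no genotype consistent with his phenotype could produce a type AB, Rh-negative child with a type AB, Rh-positive mother.
Daniel (type O, Rh-): no genotype consistent with that phenotype can produce a type-AB Rh- child with a type-AB mother.

Daniel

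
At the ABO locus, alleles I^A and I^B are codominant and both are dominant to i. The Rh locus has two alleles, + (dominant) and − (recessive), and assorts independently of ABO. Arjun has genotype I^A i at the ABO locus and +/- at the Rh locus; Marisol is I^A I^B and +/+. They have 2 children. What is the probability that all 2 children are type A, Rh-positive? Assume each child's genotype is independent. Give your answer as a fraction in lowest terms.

1/4

ABO cross I^A i × I^A I^B → 1/2 A, 1/4 B, 1/4 AB.
Rh cross +/- × +/+ → 1 Rh+; so P(type A, Rh-positive) = 1/2 × 1 = 1/2 per child.
All 2 independent: (1/2)^2 = 1/4.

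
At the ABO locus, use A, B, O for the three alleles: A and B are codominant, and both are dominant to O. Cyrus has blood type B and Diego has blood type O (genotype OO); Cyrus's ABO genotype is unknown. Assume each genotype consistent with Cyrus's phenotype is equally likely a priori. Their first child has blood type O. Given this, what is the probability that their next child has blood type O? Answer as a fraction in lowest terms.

1/2

Possible genotypes: Cyrus ∈ {BB, BO}; Diego ∈ {OO}.
Weight each parental genotype pair by prior × P(type-O child):
  BO × OO: posterior weight 1; P(next child type O) = 1/2.
Weighted sum = 1/2.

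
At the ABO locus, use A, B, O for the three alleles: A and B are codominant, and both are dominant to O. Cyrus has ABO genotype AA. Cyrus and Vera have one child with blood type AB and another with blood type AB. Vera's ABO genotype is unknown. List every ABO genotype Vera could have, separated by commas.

For each candidate genotype of Vera, check whether crossing it with AA can produce every observed child phenotype.
  AA → possible child types {A} ✗
  AB → possible child types {A, AB} ✓
  AO → possible child types {A} ✗
  BB → possible child types {AB} ✓
  BO → possible child types {A, AB} ✓
  OO → possible child types {A} ✗

AB, BB, BO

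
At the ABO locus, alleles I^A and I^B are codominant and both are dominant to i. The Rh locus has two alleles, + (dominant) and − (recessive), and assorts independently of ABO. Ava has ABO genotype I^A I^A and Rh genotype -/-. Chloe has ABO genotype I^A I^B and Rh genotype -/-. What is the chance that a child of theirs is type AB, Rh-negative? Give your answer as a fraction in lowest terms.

ABO cross I^A I^A × I^A I^B → offspring phenotypes: 1/2 A, 1/2 AB.
Rh cross -/- × -/- → 1 Rh-.
Independent loci: P(type AB, Rh-negative) = 1/2 × 1 = 1/2.

1/2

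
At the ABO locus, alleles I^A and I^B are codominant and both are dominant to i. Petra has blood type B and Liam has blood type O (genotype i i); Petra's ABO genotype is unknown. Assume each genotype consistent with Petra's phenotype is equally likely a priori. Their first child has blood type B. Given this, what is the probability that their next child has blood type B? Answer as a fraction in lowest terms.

Possible genotypes: Petra ∈ {I^B I^B, I^B i}; Liam ∈ {i i}.
Weight each parental genotype pair by prior × P(type-B child):
  I^B I^B × i i: posterior weight 2/3; P(next child type B) = 1.
  I^B i × i i: posterior weight 1/3; P(next child type B) = 1/2.
Weighted sum = 5/6.

5/6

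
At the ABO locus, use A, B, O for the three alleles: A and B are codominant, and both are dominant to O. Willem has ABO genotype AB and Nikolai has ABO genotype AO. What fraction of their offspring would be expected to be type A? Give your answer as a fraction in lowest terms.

ABO cross AB × AO → offspring phenotypes: 1/2 A, 1/4 B, 1/4 AB.
So P(type A) = 1/2.

1/2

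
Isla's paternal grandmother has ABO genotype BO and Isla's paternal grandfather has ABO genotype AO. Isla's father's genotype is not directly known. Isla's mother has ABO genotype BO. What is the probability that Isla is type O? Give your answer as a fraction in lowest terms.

1/4

Isla's father's ABO genotype from BO × AO: 1/4 AB, 1/4 AO, 1/4 BO, 1/4 OO.
Crossing each possibility with the mother BO and summing P(type O): 1/4·0 + 1/4·1/4 + 1/4·1/4 + 1/4·1/2 = 1/4.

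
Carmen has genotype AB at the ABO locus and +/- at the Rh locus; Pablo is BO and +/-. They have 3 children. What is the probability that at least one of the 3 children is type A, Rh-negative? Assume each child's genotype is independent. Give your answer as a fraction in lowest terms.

ABO cross AB × BO → 1/4 A, 1/2 B, 1/4 AB.
Rh cross +/- × +/- → 3/4 Rh+, 1/4 Rh-; so P(type A, Rh-negative) = 1/4 × 1/4 = 1/16 per child.
P(none) = (15/16)^3 = 3375/4096; P(at least one) = 1 − 3375/4096 = 721/4096.

721/4096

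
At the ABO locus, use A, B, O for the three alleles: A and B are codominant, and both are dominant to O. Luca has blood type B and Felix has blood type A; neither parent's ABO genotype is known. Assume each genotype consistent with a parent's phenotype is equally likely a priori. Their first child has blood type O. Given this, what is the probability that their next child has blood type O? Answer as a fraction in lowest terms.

Possible genotypes: Luca ∈ {BB, BO}; Felix ∈ {AA, AO}.
Weight each parental genotype pair by prior × P(type-O child):
  BO × AO: posterior weight 1; P(next child type O) = 1/4.
Weighted sum = 1/4.

1/4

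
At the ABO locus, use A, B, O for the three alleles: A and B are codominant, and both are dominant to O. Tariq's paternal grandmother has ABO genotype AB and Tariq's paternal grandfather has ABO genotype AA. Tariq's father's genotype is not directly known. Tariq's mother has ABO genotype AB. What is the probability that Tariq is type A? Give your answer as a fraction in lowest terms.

Tariq's father's ABO genotype from AB × AA: 1/2 AA, 1/2 AB.
Crossing each possibility with the mother AB and summing P(type A): 1/2·1/2 + 1/2·1/4 = 3/8.

3/8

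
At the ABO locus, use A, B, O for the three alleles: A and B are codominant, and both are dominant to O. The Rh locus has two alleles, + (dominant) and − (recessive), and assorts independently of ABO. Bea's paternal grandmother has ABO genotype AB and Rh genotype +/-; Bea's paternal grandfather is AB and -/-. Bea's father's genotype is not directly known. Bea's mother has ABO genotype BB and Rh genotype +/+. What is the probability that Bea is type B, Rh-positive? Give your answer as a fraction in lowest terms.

1/2

Bea's father's ABO genotype from AB × AB: 1/4 AA, 1/2 AB, 1/4 BB.
Crossing each possibility with the mother BB and summing P(type B): 1/4·0 + 1/2·1/2 + 1/4·1 = 1/2.
Similarly for Rh via the father's Rh distribution: P(Rh+) = 1.
Independent loci: 1/2 × 1 = 1/2.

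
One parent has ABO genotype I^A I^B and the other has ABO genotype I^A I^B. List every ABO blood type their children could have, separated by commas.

Gametes from I^A I^B × I^A I^B give offspring ABO genotypes I^A I^A, I^A I^B, I^B I^B, i.e. phenotypes A, B, AB.

A, B, AB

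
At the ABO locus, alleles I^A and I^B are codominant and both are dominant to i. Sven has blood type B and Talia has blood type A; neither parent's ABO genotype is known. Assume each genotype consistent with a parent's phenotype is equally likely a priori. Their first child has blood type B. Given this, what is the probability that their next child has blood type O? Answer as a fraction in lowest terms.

Possible genotypes: Sven ∈ {I^B I^B, I^B i}; Talia ∈ {I^A I^A, I^A i}.
Weight each parental genotype pair by prior × P(type-B child):
  I^B I^B × I^A i: posterior weight 2/3; P(next child type O) = 0.
  I^B i × I^A i: posterior weight 1/3; P(next child type O) = 1/4.
Weighted sum = 1/12.

1/12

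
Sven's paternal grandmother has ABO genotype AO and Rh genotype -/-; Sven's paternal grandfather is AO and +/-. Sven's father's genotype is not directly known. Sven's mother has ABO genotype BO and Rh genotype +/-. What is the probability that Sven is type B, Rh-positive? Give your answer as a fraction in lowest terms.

5/32

Sven's father's ABO genotype from AO × AO: 1/4 AA, 1/2 AO, 1/4 OO.
Crossing each possibility with the mother BO and summing P(type B): 1/4·0 + 1/2·1/4 + 1/4·1/2 = 1/4.
Similarly for Rh via the father's Rh distribution: P(Rh+) = 5/8.
Independent loci: 1/4 × 5/8 = 5/32.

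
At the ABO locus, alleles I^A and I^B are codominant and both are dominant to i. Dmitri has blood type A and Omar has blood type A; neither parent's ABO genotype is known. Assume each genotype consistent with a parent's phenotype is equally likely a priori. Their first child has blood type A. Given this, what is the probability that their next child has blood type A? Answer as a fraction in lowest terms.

19/20

Possible genotypes: Dmitri ∈ {I^A I^A, I^A i}; Omar ∈ {I^A I^A, I^A i}.
Weight each parental genotype pair by prior × P(type-A child):
  I^A I^A × I^A I^A: posterior weight 4/15; P(next child type A) = 1.
  I^A I^A × I^A i: posterior weight 4/15; P(next child type A) = 1.
  I^A i × I^A I^A: posterior weight 4/15; P(next child type A) = 1.
  I^A i × I^A i: posterior weight 1/5; P(next child type A) = 3/4.
Weighted sum = 19/20.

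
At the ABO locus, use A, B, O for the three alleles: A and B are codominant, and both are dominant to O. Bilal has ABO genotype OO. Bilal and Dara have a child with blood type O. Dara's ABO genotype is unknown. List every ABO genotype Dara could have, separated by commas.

For each candidate genotype of Dara, check whether crossing it with OO can produce every observed child phenotype.
  AA → possible child types {A} ✗
  AB → possible child types {A, B} ✗
  AO → possible child types {O, A} ✓
  BB → possible child types {B} ✗
  BO → possible child types {O, B} ✓
  OO → possible child types {O} ✓

AO, BO, OO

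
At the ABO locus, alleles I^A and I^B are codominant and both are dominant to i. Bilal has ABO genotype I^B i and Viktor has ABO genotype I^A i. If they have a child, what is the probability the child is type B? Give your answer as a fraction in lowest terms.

1/4

ABO cross I^B i × I^A i → offspring phenotypes: 1/4 O, 1/4 A, 1/4 B, 1/4 AB.
So P(type B) = 1/4.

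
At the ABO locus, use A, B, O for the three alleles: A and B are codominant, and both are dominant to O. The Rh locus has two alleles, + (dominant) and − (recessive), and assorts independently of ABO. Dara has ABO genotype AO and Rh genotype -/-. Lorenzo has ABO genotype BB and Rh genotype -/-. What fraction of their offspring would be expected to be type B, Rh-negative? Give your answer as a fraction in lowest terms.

1/2

ABO cross AO × BB → offspring phenotypes: 1/2 B, 1/2 AB.
Rh cross -/- × -/- → 1 Rh-.
Independent loci: P(type B, Rh-negative) = 1/2 × 1 = 1/2.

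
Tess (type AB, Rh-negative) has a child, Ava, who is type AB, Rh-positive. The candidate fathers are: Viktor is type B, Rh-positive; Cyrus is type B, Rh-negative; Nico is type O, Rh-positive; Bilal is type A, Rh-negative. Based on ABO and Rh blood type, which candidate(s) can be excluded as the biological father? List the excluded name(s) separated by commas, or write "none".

Cyrus, Nico, Bilal

A candidate is excluded only if no genotype consistent with his phenotype could produce a type AB, Rh-positive child with a type AB, Rh-negative mother.
Cyrus (type B, Rh-): no genotype consistent with that phenotype can produce a type-AB Rh+ child with a type-AB mother.
Nico (type O, Rh+): no genotype consistent with that phenotype can produce a type-AB Rh+ child with a type-AB mother.
Bilal (type A, Rh-): no genotype consistent with that phenotype can produce a type-AB Rh+ child with a type-AB mother.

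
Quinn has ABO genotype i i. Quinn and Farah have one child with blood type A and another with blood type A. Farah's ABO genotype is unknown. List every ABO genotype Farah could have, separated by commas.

For each candidate genotype of Farah, check whether crossing it with i i can produce every observed child phenotype.
  I^A I^A → possible child types {A} ✓
  I^A I^B → possible child types {A, B} ✓
  I^A i → possible child types {O, A} ✓
  I^B I^B → possible child types {B} ✗
  I^B i → possible child types {O, B} ✗
  i i → possible child types {O} ✗

I^A I^A, I^A I^B, I^A i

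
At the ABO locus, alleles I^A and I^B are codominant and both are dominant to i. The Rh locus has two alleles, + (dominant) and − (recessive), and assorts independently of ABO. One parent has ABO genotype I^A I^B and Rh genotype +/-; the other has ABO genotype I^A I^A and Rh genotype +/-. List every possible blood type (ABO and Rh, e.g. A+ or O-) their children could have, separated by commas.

A+, A-, AB+, AB-

Gametes from I^A I^B × I^A I^A give offspring ABO genotypes I^A I^A, I^A I^B, i.e. phenotypes A, AB.
Rh cross +/- × +/- → phenotypes Rh+, Rh-.
Combining independently: A+, A-, AB+, AB-.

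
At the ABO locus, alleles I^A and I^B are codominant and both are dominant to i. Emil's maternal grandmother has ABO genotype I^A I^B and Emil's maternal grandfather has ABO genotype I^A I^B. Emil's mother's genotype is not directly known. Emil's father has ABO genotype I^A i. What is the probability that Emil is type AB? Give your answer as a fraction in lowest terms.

Emil's mother's ABO genotype from I^A I^B × I^A I^B: 1/4 I^A I^A, 1/2 I^A I^B, 1/4 I^B I^B.
Crossing each possibility with the father I^A i and summing P(type AB): 1/4·0 + 1/2·1/4 + 1/4·1/2 = 1/4.

1/4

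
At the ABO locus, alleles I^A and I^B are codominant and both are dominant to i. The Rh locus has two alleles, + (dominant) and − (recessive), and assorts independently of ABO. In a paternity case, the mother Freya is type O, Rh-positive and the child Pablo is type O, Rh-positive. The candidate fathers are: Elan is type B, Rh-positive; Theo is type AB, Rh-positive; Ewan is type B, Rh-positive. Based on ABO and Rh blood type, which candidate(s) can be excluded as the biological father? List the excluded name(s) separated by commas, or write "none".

A candidate is excluded only if no genotype consistent with his phenotype could produce a type O, Rh-positive child with a type O, Rh-positive mother.
Theo (type AB, Rh+): no genotype consistent with that phenotype can produce a type-O Rh+ child with a type-O mother.

Theo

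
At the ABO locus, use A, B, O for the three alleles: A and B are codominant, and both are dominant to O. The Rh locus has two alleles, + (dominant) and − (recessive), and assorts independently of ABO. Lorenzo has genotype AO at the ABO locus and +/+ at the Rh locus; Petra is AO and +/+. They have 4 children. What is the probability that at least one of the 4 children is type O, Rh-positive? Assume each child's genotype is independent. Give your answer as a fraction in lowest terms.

175/256

ABO cross AO × AO → 1/4 O, 3/4 A.
Rh cross +/+ × +/+ → 1 Rh+; so P(type O, Rh-positive) = 1/4 × 1 = 1/4 per child.
P(none) = (3/4)^4 = 81/256; P(at least one) = 1 − 81/256 = 175/256.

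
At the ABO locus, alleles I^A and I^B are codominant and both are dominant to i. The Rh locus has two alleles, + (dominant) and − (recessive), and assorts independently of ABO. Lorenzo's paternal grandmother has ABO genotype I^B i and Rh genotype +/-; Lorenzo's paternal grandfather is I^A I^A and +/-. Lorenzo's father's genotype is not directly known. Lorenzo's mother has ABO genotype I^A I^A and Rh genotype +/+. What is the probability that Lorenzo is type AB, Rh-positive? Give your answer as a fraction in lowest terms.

Lorenzo's father's ABO genotype from I^B i × I^A I^A: 1/2 I^A I^B, 1/2 I^A i.
Crossing each possibility with the mother I^A I^A and summing P(type AB): 1/2·1/2 + 1/2·0 = 1/4.
Similarly for Rh via the father's Rh distribution: P(Rh+) = 1.
Independent loci: 1/4 × 1 = 1/4.

1/4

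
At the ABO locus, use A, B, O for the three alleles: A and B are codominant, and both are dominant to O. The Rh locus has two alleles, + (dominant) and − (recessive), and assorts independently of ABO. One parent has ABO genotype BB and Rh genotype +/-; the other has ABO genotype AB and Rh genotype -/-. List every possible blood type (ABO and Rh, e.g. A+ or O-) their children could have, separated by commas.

B+, B-, AB+, AB-

Gametes from BB × AB give offspring ABO genotypes AB, BB, i.e. phenotypes B, AB.
Rh cross +/- × -/- → phenotypes Rh+, Rh-.
Combining independently: B+, B-, AB+, AB-.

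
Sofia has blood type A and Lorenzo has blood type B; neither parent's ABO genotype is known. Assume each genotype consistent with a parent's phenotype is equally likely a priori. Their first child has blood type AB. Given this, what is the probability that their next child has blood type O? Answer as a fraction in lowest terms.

Possible genotypes: Sofia ∈ {I^A I^A, I^A i}; Lorenzo ∈ {I^B I^B, I^B i}.
Weight each parental genotype pair by prior × P(type-AB child):
  I^A I^A × I^B I^B: posterior weight 4/9; P(next child type O) = 0.
  I^A I^A × I^B i: posterior weight 2/9; P(next child type O) = 0.
  I^A i × I^B I^B: posterior weight 2/9; P(next child type O) = 0.
  I^A i × I^B i: posterior weight 1/9; P(next child type O) = 1/4.
Weighted sum = 1/36.

1/36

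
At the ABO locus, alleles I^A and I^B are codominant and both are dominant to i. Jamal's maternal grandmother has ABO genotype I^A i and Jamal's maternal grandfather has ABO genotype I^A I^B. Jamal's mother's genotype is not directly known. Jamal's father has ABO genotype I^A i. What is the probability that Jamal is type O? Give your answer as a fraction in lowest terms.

Jamal's mother's ABO genotype from I^A i × I^A I^B: 1/4 I^A I^A, 1/4 I^A I^B, 1/4 I^A i, 1/4 I^B i.
Crossing each possibility with the father I^A i and summing P(type O): 1/4·0 + 1/4·0 + 1/4·1/4 + 1/4·1/4 = 1/8.

1/8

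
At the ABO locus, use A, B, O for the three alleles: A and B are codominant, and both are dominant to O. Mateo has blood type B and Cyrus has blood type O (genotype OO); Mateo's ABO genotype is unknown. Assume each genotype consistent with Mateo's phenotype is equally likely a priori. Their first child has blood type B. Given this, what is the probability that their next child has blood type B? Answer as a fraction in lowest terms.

5/6

Possible genotypes: Mateo ∈ {BB, BO}; Cyrus ∈ {OO}.
Weight each parental genotype pair by prior × P(type-B child):
  BB × OO: posterior weight 2/3; P(next child type B) = 1.
  BO × OO: posterior weight 1/3; P(next child type B) = 1/2.
Weighted sum = 5/6.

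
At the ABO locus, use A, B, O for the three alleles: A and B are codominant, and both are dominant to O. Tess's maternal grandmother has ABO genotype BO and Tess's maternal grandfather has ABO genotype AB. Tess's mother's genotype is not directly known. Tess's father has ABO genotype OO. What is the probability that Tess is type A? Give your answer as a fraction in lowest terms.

1/4

Tess's mother's ABO genotype from BO × AB: 1/4 AB, 1/4 AO, 1/4 BB, 1/4 BO.
Crossing each possibility with the father OO and summing P(type A): 1/4·1/2 + 1/4·1/2 + 1/4·0 + 1/4·0 = 1/4.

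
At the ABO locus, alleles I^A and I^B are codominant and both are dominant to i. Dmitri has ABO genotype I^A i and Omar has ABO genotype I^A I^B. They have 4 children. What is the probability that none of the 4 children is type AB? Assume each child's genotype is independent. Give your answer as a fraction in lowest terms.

ABO cross I^A i × I^A I^B → 1/2 A, 1/4 B, 1/4 AB.
So P(type AB) = 1/4 per child.
P(not type AB) = 3/4 for one child; (3/4)^4 = 81/256.

81/256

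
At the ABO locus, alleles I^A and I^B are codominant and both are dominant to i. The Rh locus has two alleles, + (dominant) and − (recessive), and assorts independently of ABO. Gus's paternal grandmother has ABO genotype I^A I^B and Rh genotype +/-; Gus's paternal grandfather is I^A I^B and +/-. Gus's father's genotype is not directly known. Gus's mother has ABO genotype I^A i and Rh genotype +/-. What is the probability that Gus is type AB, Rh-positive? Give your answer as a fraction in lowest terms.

Gus's father's ABO genotype from I^A I^B × I^A I^B: 1/4 I^A I^A, 1/2 I^A I^B, 1/4 I^B I^B.
Crossing each possibility with the mother I^A i and summing P(type AB): 1/4·0 + 1/2·1/4 + 1/4·1/2 = 1/4.
Similarly for Rh via the father's Rh distribution: P(Rh+) = 3/4.
Independent loci: 1/4 × 3/4 = 3/16.

3/16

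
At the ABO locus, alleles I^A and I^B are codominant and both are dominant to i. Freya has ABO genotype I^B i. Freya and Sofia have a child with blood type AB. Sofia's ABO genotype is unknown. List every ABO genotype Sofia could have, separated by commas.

For each candidate genotype of Sofia, check whether crossing it with I^B i can produce every observed child phenotype.
  I^A I^A → possible child types {A, AB} ✓
  I^A I^B → possible child types {A, B, AB} ✓
  I^A i → possible child types {O, A, B, AB} ✓
  I^B I^B → possible child types {B} ✗
  I^B i → possible child types {O, B} ✗
  i i → possible child types {O, B} ✗

I^A I^A, I^A I^B, I^A i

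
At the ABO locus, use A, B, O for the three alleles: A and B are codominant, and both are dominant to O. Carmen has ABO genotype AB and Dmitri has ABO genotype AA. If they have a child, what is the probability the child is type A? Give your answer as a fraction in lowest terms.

ABO cross AB × AA → offspring phenotypes: 1/2 A, 1/2 AB.
So P(type A) = 1/2.

1/2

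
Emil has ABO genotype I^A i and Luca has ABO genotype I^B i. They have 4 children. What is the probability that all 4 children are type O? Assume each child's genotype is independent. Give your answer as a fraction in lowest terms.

1/256

ABO cross I^A i × I^B i → 1/4 O, 1/4 A, 1/4 B, 1/4 AB.
So P(type O) = 1/4 per child.
All 4 independent: (1/4)^4 = 1/256.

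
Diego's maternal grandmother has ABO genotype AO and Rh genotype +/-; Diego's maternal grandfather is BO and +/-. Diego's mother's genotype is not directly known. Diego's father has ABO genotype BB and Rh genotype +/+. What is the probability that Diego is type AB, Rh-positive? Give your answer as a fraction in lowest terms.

Diego's mother's ABO genotype from AO × BO: 1/4 AB, 1/4 AO, 1/4 BO, 1/4 OO.
Crossing each possibility with the father BB and summing P(type AB): 1/4·1/2 + 1/4·1/2 + 1/4·0 + 1/4·0 = 1/4.
Similarly for Rh via the mother's Rh distribution: P(Rh+) = 1.
Independent loci: 1/4 × 1 = 1/4.

1/4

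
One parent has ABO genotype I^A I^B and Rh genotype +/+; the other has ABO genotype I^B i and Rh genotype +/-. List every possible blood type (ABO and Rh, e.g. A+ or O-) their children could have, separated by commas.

A+, B+, AB+

Gametes from I^A I^B × I^B i give offspring ABO genotypes I^A I^B, I^A i, I^B I^B, I^B i, i.e. phenotypes A, B, AB.
Rh cross +/+ × +/- → phenotypes Rh+.
Combining independently: A+, B+, AB+.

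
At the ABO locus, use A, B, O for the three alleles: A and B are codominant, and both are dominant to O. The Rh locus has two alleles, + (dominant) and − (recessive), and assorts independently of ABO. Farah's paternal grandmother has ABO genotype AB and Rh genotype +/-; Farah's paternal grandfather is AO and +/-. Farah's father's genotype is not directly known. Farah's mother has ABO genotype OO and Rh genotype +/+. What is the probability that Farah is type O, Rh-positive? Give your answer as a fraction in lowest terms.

Farah's father's ABO genotype from AB × AO: 1/4 AA, 1/4 AB, 1/4 AO, 1/4 BO.
Crossing each possibility with the mother OO and summing P(type O): 1/4·0 + 1/4·0 + 1/4·1/2 + 1/4·1/2 = 1/4.
Similarly for Rh via the father's Rh distribution: P(Rh+) = 1.
Independent loci: 1/4 × 1 = 1/4.

1/4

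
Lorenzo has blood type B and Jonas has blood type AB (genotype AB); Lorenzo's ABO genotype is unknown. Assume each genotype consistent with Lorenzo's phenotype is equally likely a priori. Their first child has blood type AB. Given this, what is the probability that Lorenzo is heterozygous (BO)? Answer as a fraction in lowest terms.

1/3

Possible genotypes: Lorenzo ∈ {BB, BO}; Jonas ∈ {AB}.
Weight each parental genotype pair by prior × P(type-AB child):
  BB × AB: posterior weight 2/3.
  BO × AB: posterior weight 1/3.
Sum the posterior weight over pairs where Lorenzo is BO: 1/3.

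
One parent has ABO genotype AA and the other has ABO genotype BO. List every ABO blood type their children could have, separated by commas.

A, AB

Gametes from AA × BO give offspring ABO genotypes AB, AO, i.e. phenotypes A, AB.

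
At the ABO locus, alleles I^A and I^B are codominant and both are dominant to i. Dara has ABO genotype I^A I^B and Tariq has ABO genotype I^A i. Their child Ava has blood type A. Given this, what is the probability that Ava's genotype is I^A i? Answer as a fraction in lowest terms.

Cross I^A I^B × I^A i → 1/4 I^A I^A, 1/4 I^A I^B, 1/4 I^A i, 1/4 I^B i.
Type-A genotypes among offspring: I^A I^A (1/4), I^A i (1/4); total 1/2.
P(I^A i | type A) = (1/4) / (1/2) = 1/2.

1/2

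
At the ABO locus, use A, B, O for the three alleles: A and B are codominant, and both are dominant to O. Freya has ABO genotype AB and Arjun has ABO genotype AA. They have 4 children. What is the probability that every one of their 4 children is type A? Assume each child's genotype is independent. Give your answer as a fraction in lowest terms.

ABO cross AB × AA → 1/2 A, 1/2 AB.
So P(type A) = 1/2 per child.
All 4 independent: (1/2)^4 = 1/16.

1/16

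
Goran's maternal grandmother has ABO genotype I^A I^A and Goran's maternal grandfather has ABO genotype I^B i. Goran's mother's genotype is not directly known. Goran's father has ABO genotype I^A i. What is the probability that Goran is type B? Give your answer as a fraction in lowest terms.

Goran's mother's ABO genotype from I^A I^A × I^B i: 1/2 I^A I^B, 1/2 I^A i.
Crossing each possibility with the father I^A i and summing P(type B): 1/2·1/4 + 1/2·0 = 1/8.

1/8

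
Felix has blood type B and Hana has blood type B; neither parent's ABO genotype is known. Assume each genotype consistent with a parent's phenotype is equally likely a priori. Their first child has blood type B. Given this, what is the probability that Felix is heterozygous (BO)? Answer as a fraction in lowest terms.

7/15

Possible genotypes: Felix ∈ {BB, BO}; Hana ∈ {BB, BO}.
Weight each parental genotype pair by prior × P(type-B child):
  BB × BB: posterior weight 4/15.
  BB × BO: posterior weight 4/15.
  BO × BB: posterior weight 4/15.
  BO × BO: posterior weight 1/5.
Sum the posterior weight over pairs where Felix is BO: 7/15.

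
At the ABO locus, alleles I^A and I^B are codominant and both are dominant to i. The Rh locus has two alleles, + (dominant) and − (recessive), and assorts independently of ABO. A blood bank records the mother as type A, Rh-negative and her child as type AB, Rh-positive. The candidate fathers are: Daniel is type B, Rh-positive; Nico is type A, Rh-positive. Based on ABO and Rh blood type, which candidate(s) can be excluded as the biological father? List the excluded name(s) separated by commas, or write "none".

A candidate is excluded only if no genotype consistent with his phenotype could produce a type AB, Rh-positive child with a type A, Rh-negative mother.
Nico (type A, Rh+): no genotype consistent with that phenotype can produce a type-AB Rh+ child with a type-A mother.

Nico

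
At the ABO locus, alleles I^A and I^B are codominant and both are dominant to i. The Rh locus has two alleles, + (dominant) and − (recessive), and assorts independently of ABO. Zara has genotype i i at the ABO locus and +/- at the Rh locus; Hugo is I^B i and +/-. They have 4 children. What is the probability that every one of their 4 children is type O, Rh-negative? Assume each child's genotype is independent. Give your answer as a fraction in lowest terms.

1/4096

ABO cross i i × I^B i → 1/2 O, 1/2 B.
Rh cross +/- × +/- → 3/4 Rh+, 1/4 Rh-; so P(type O, Rh-negative) = 1/2 × 1/4 = 1/8 per child.
All 4 independent: (1/8)^4 = 1/4096.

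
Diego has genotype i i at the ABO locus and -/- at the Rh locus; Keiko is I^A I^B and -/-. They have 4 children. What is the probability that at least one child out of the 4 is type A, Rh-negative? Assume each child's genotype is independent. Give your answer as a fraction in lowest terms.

15/16

ABO cross i i × I^A I^B → 1/2 A, 1/2 B.
Rh cross -/- × -/- → 1 Rh-; so P(type A, Rh-negative) = 1/2 × 1 = 1/2 per child.
P(none) = (1/2)^4 = 1/16; P(at least one) = 1 − 1/16 = 15/16.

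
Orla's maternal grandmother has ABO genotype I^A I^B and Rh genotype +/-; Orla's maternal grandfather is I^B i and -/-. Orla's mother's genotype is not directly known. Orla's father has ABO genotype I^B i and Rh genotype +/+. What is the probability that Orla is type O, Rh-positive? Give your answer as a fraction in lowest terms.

1/8

Orla's mother's ABO genotype from I^A I^B × I^B i: 1/4 I^A I^B, 1/4 I^A i, 1/4 I^B I^B, 1/4 I^B i.
Crossing each possibility with the father I^B i and summing P(type O): 1/4·0 + 1/4·1/4 + 1/4·0 + 1/4·1/4 = 1/8.
Similarly for Rh via the mother's Rh distribution: P(Rh+) = 1.
Independent loci: 1/8 × 1 = 1/8.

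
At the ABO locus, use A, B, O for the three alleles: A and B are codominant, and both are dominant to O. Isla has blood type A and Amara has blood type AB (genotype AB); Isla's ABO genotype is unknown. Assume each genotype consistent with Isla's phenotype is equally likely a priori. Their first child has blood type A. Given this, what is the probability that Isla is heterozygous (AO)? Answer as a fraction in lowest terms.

Possible genotypes: Isla ∈ {AA, AO}; Amara ∈ {AB}.
Weight each parental genotype pair by prior × P(type-A child):
  AA × AB: posterior weight 1/2.
  AO × AB: posterior weight 1/2.
Sum the posterior weight over pairs where Isla is AO: 1/2.

1/2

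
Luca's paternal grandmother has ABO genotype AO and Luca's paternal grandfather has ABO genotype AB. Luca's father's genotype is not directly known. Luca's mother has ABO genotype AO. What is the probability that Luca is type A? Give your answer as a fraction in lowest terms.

5/8

Luca's father's ABO genotype from AO × AB: 1/4 AA, 1/4 AB, 1/4 AO, 1/4 BO.
Crossing each possibility with the mother AO and summing P(type A): 1/4·1 + 1/4·1/2 + 1/4·3/4 + 1/4·1/4 = 5/8.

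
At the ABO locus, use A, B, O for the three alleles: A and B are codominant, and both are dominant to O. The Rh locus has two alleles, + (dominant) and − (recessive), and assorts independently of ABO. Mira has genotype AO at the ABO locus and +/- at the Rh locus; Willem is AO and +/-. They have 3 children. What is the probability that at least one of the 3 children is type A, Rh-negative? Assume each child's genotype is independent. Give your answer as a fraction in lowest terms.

ABO cross AO × AO → 1/4 O, 3/4 A.
Rh cross +/- × +/- → 3/4 Rh+, 1/4 Rh-; so P(type A, Rh-negative) = 3/4 × 1/4 = 3/16 per child.
P(none) = (13/16)^3 = 2197/4096; P(at least one) = 1 − 2197/4096 = 1899/4096.

1899/4096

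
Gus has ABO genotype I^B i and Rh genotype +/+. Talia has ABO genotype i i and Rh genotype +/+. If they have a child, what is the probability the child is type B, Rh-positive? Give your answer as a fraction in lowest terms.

ABO cross I^B i × i i → offspring phenotypes: 1/2 O, 1/2 B.
Rh cross +/+ × +/+ → 1 Rh+.
Independent loci: P(type B, Rh-positive) = 1/2 × 1 = 1/2.

1/2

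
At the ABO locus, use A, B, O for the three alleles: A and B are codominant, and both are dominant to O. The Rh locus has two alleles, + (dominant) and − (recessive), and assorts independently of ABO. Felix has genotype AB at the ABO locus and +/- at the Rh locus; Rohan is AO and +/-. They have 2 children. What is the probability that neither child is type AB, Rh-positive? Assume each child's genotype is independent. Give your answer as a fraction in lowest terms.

ABO cross AB × AO → 1/2 A, 1/4 B, 1/4 AB.
Rh cross +/- × +/- → 3/4 Rh+, 1/4 Rh-; so P(type AB, Rh-positive) = 1/4 × 3/4 = 3/16 per child.
P(not type AB, Rh-positive) = 13/16 for one child; (13/16)^2 = 169/256.

169/256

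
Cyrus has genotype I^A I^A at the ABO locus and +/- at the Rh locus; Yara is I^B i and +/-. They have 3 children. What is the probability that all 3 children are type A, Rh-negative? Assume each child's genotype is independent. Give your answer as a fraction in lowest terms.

ABO cross I^A I^A × I^B i → 1/2 A, 1/2 AB.
Rh cross +/- × +/- → 3/4 Rh+, 1/4 Rh-; so P(type A, Rh-negative) = 1/2 × 1/4 = 1/8 per child.
All 3 independent: (1/8)^3 = 1/512.

1/512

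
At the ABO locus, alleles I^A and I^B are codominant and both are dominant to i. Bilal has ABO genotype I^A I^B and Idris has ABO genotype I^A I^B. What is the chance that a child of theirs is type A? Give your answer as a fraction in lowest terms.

ABO cross I^A I^B × I^A I^B → offspring phenotypes: 1/4 A, 1/4 B, 1/2 AB.
So P(type A) = 1/4.

1/4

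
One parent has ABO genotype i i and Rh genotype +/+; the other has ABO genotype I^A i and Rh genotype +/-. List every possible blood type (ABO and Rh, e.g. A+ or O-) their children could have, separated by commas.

O+, A+

Gametes from i i × I^A i give offspring ABO genotypes I^A i, i i, i.e. phenotypes O, A.
Rh cross +/+ × +/- → phenotypes Rh+.
Combining independently: O+, A+.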